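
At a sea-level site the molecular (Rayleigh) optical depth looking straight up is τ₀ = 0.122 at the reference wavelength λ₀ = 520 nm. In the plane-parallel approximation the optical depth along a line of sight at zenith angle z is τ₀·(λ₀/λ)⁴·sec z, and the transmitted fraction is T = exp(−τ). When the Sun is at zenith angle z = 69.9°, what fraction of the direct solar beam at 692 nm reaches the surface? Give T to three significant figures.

sec 69.9° = 2.9099.
τ = 0.122 × (520/692)⁴ × 2.9099 = 0.122 × 0.3189 × 2.9099 = 0.1132.
T = exp(−0.1132) = 0.8930.

0.893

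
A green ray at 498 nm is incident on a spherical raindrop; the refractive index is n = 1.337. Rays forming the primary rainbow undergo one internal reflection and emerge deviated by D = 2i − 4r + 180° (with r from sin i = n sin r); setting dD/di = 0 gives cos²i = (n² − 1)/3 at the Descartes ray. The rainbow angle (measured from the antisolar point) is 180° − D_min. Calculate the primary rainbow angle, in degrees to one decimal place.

41.5°

cos²i = (1.78757 − 1)/3 = 0.26252; i = arccos(0.51237) = 59.178°.
sin r = sin 59.178°/1.337 = 0.64231; r = 39.964°.
D_min = 2·59.178° − 4·39.964° + 180° = 138.500°.
Rainbow angle = 180° − D_min = 41.500°.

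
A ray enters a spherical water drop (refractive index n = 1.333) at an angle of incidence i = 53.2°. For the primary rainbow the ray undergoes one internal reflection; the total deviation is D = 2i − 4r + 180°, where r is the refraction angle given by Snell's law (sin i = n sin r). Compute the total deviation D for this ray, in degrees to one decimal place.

sin r = sin 53.2° / 1.333 = 0.8007/1.333 = 0.6007; r = 36.92°.
D = 2·53.2° − 4·36.92° + 180° = 106.40° − 147.68° + 180° = 138.72°.

138.7°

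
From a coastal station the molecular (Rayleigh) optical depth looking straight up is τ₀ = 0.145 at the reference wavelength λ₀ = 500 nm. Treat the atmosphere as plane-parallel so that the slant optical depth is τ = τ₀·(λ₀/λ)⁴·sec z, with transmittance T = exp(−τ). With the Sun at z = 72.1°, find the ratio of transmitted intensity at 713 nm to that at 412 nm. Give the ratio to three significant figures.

Airmass: sec 72.1° = 3.2535.
τ(713 nm) = 0.145 × (500/713)⁴ × 3.2535 = 0.145 × 0.2418 × 3.2535 = 0.1141.
τ(412 nm) = 0.145 × (500/412)⁴ × 3.2535 = 0.145 × 2.1692 × 3.2535 = 1.0233.
T(713)/T(412) = exp(τ_B − τ_A) = exp(0.9092) = 2.4824.

2.48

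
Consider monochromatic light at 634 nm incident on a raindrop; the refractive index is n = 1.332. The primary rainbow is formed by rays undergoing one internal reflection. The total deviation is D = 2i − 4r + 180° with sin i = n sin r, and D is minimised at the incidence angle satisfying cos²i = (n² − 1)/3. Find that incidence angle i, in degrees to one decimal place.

59.5°

cos²i = (1.332² − 1)/3 = (1.77422 − 1)/3 = 0.25807.
cos i = 0.50801, so i = 59.469°.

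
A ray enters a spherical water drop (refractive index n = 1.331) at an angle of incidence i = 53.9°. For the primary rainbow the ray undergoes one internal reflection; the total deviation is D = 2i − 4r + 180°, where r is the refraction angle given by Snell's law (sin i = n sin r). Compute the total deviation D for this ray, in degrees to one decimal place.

138.3°

sin r = sin 53.9° / 1.331 = 0.8080/1.331 = 0.6071; r = 37.38°.
D = 2·53.9° − 4·37.38° + 180° = 107.80° − 149.51° + 180° = 138.29°.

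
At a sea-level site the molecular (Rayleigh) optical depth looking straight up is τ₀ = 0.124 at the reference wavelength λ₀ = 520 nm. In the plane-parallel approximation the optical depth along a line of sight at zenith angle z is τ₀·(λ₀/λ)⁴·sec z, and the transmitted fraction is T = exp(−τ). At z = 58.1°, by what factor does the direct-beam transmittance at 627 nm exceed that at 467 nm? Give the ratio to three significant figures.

Airmass: sec 58.1° = 1.8924.
τ(627 nm) = 0.124 × (520/627)⁴ × 1.8924 = 0.124 × 0.4731 × 1.8924 = 0.1110.
τ(467 nm) = 0.124 × (520/467)⁴ × 1.8924 = 0.124 × 1.5373 × 1.8924 = 0.3607.
T(627)/T(467) = exp(τ_B − τ_A) = exp(0.2497) = 1.2837.

1.28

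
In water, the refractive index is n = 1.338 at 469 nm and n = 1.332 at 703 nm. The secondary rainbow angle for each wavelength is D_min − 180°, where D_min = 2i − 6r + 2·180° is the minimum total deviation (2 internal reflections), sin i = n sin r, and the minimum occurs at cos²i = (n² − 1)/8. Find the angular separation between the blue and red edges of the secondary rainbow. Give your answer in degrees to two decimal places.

1.56°

At 469 nm (n = 1.338): cos²i = 0.09878 → i = 71.682°, r = 45.195°, D_min = 232.193°, rainbow angle = 52.193°.
At 703 nm (n = 1.332): cos²i = 0.09678 → i = 71.875°, r = 45.520°, D_min = 230.628°, rainbow angle = 50.628°.
Angular width = |52.193° − 50.628°| = 1.564°.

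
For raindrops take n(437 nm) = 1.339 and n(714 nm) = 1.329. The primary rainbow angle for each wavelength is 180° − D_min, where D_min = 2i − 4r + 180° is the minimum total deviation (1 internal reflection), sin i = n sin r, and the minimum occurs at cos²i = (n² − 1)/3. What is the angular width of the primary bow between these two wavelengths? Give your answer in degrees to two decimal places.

1.45°

At 437 nm (n = 1.339): cos²i = 0.26431 → i = 59.062°, r = 39.834°, D_min = 138.786°, rainbow angle = 41.214°.
At 714 nm (n = 1.329): cos²i = 0.25541 → i = 59.643°, r = 40.487°, D_min = 137.337°, rainbow angle = 42.663°.
Angular width = |41.214° − 42.663°| = 1.450°.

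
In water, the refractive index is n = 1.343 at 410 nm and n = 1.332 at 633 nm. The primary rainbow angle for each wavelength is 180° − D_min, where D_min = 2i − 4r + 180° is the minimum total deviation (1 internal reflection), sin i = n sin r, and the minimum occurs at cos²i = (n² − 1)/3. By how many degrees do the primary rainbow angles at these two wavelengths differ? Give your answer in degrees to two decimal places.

1.58°

At 410 nm (n = 1.343): cos²i = 0.26788 → i = 58.830°, r = 39.577°, D_min = 139.354°, rainbow angle = 40.646°.
At 633 nm (n = 1.332): cos²i = 0.25807 → i = 59.469°, r = 40.290°, D_min = 137.776°, rainbow angle = 42.224°.
Angular width = |40.646° − 42.224°| = 1.578°.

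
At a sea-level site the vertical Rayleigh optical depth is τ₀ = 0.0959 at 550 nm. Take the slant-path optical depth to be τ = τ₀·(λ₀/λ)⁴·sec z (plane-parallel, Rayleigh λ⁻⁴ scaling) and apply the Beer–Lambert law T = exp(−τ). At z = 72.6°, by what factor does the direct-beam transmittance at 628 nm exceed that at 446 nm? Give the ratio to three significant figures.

1.74

Airmass: sec 72.6° = 3.3440.
τ(628 nm) = 0.0959 × (550/628)⁴ × 3.3440 = 0.0959 × 0.5883 × 3.3440 = 0.1887.
τ(446 nm) = 0.0959 × (550/446)⁴ × 3.3440 = 0.0959 × 2.3127 × 3.3440 = 0.7417.
T(628)/T(446) = exp(τ_B − τ_A) = exp(0.5530) = 1.7384.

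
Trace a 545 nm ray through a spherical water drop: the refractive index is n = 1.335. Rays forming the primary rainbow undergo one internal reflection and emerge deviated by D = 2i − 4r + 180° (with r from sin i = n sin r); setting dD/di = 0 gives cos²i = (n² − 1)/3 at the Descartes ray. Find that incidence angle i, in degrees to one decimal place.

cos²i = (1.335² − 1)/3 = (1.78222 − 1)/3 = 0.26074.
cos i = 0.51063, so i = 59.294°.

59.3°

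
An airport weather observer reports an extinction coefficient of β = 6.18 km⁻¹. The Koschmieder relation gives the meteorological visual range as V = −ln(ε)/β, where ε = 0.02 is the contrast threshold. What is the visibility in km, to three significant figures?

0.633 km

V = −ln(0.02) / 6.18 = 3.912 / 6.18 = 0.6330 km.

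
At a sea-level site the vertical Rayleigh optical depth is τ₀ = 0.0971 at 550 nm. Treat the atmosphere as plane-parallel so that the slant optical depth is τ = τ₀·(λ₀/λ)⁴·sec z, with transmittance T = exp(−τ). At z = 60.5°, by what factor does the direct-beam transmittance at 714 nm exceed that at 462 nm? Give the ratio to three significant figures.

1.39

Airmass: sec 60.5° = 2.0308.
τ(714 nm) = 0.0971 × (550/714)⁴ × 2.0308 = 0.0971 × 0.3521 × 2.0308 = 0.0694.
τ(462 nm) = 0.0971 × (550/462)⁴ × 2.0308 = 0.0971 × 2.0086 × 2.0308 = 0.3961.
T(714)/T(462) = exp(τ_B − τ_A) = exp(0.3266) = 1.3863.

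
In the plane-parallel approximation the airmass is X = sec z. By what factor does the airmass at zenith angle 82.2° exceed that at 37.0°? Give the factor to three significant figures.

5.88

X(82.2°)/X(37.0°) = sec 82.2° / sec 37.0° = cos 37.0° / cos 82.2° = 0.7986/0.1357 = 5.8846.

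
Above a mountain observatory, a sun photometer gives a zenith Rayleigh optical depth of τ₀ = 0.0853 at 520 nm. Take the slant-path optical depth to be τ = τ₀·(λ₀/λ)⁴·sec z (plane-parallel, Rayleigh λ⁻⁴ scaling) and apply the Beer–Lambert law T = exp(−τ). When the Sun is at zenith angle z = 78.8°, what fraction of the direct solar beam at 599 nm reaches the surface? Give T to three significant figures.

0.779

sec 78.8° = 5.1484.
τ = 0.0853 × (520/599)⁴ × 5.1484 = 0.0853 × 0.5679 × 5.1484 = 0.2494.
T = exp(−0.2494) = 0.7793.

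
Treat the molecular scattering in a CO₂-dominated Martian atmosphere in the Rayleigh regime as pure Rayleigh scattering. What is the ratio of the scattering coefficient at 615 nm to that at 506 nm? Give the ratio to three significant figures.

0.458

Rayleigh scattering ∝ λ⁻⁴, so the ratio of coefficients is the inverse fourth power of the wavelength ratio.
σ(615)/σ(506) = (506/615)⁴ = (0.8228)⁴ = 0.4582.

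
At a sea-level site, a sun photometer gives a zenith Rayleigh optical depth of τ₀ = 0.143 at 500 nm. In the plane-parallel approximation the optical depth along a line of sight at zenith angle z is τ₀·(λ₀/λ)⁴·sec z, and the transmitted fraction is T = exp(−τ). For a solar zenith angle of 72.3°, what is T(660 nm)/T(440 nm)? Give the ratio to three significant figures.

1.88

Airmass: sec 72.3° = 3.2891.
τ(660 nm) = 0.143 × (500/660)⁴ × 3.2891 = 0.143 × 0.3294 × 3.2891 = 0.1549.
τ(440 nm) = 0.143 × (500/440)⁴ × 3.2891 = 0.143 × 1.6675 × 3.2891 = 0.7843.
T(660)/T(440) = exp(τ_B − τ_A) = exp(0.6294) = 1.8764.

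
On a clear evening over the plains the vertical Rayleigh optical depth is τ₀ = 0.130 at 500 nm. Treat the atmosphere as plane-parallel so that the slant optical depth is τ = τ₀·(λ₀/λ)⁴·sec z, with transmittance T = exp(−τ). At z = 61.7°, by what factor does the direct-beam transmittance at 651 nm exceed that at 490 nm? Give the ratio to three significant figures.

1.22

Airmass: sec 61.7° = 2.1093.
τ(651 nm) = 0.130 × (500/651)⁴ × 2.1093 = 0.130 × 0.3480 × 2.1093 = 0.0954.
τ(490 nm) = 0.130 × (500/490)⁴ × 2.1093 = 0.130 × 1.0842 × 2.1093 = 0.2973.
T(651)/T(490) = exp(τ_B − τ_A) = exp(0.2019) = 1.2237.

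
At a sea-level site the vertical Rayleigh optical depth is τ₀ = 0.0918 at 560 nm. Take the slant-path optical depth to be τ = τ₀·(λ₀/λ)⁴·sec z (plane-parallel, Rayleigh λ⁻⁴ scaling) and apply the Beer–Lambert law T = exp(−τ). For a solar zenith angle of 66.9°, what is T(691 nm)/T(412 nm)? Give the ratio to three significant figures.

2.01

Airmass: sec 66.9° = 2.5488.
τ(691 nm) = 0.0918 × (560/691)⁴ × 2.5488 = 0.0918 × 0.4314 × 2.5488 = 0.1009.
τ(412 nm) = 0.0918 × (560/412)⁴ × 2.5488 = 0.0918 × 3.4132 × 2.5488 = 0.7986.
T(691)/T(412) = exp(τ_B − τ_A) = exp(0.6977) = 2.0091.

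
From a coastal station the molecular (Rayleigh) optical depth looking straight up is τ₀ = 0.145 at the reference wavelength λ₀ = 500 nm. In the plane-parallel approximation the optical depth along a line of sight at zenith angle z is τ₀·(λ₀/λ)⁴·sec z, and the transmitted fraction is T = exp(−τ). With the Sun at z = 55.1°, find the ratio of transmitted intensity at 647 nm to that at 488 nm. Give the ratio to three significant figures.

1.21

Airmass: sec 55.1° = 1.7478.
τ(647 nm) = 0.145 × (500/647)⁴ × 1.7478 = 0.145 × 0.3567 × 1.7478 = 0.0904.
τ(488 nm) = 0.145 × (500/488)⁴ × 1.7478 = 0.145 × 1.1020 × 1.7478 = 0.2793.
T(647)/T(488) = exp(τ_B − τ_A) = exp(0.1889) = 1.2079.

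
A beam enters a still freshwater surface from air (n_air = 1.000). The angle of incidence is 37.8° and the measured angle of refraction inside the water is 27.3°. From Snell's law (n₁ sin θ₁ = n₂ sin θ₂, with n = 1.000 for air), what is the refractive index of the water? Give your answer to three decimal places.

1.336

n = sin θ_i / sin θ_r = sin 37.8° / sin 27.3° = 0.6129 / 0.4586 = 1.3363.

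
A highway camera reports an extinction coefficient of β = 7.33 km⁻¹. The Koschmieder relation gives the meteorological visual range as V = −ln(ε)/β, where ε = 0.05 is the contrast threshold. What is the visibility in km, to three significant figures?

0.409 km

V = −ln(0.05) / 7.33 = 2.996 / 7.33 = 0.4087 km.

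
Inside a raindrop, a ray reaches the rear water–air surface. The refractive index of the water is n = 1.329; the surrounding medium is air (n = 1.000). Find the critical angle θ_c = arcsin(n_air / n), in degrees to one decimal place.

sin θ_c = n_air / n = 1.000 / 1.329 = 0.7524.
θ_c = arcsin(0.7524) = 48.80°.

48.8°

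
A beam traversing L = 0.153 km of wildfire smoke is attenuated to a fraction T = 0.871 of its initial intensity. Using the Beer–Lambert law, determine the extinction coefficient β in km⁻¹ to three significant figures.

Beer–Lambert: T = exp(−βL) ⇒ β = −ln(T)/L = −ln(0.871)/0.153 = 0.1381/0.153 = 0.9027 km⁻¹.

0.903 km⁻¹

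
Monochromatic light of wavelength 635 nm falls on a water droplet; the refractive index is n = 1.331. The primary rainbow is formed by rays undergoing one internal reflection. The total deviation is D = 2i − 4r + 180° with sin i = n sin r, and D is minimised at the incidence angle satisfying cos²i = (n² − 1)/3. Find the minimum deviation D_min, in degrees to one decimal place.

137.6°

cos²i = (1.77156 − 1)/3 = 0.25719; i = arccos(0.50714) = 59.527°.
sin r = sin 59.527°/1.331 = 0.64753; r = 40.356°.
D_min = 2·59.527° − 4·40.356° + 180° = 137.630°.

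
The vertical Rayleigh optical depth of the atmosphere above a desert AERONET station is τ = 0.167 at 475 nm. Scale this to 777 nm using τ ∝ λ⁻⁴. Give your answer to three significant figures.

τ(777 nm) = τ(475 nm) × (475/777)⁴ = 0.167 × (0.6113)⁴ = 0.167 × 0.1397 = 0.0233.

0.0233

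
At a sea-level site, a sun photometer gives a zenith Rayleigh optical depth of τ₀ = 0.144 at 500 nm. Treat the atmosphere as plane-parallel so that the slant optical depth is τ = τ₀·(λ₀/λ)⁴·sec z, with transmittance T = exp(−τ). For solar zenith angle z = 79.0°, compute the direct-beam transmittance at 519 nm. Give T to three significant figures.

sec 79.0° = 5.2408.
τ = 0.144 × (500/519)⁴ × 5.2408 = 0.144 × 0.8614 × 5.2408 = 0.6501.
T = exp(−0.6501) = 0.5220.

0.522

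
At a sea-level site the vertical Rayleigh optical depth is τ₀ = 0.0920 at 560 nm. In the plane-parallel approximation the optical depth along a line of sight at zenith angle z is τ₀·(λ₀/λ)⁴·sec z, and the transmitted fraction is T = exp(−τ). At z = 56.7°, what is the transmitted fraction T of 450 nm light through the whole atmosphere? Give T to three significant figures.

sec 56.7° = 1.8214.
τ = 0.0920 × (560/450)⁴ × 1.8214 = 0.0920 × 2.3983 × 1.8214 = 0.4019.
T = exp(−0.4019) = 0.6691.

0.669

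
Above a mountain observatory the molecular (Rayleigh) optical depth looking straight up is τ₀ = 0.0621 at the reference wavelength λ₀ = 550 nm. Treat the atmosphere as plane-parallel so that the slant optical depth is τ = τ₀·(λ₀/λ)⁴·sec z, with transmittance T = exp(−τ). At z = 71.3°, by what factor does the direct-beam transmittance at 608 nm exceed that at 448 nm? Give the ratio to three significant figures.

Airmass: sec 71.3° = 3.1190.
τ(608 nm) = 0.0621 × (550/608)⁴ × 3.1190 = 0.0621 × 0.6696 × 3.1190 = 0.1297.
τ(448 nm) = 0.0621 × (550/448)⁴ × 3.1190 = 0.0621 × 2.2716 × 3.1190 = 0.4400.
T(608)/T(448) = exp(τ_B − τ_A) = exp(0.3103) = 1.3638.

1.36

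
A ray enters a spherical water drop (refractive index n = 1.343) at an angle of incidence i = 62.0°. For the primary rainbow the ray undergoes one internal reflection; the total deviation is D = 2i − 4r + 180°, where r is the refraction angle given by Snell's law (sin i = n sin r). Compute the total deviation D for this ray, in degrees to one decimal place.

sin r = sin 62.0° / 1.343 = 0.8829/1.343 = 0.6574; r = 41.11°.
D = 2·62.0° − 4·41.11° + 180° = 124.00° − 164.42° + 180° = 139.58°.

139.6°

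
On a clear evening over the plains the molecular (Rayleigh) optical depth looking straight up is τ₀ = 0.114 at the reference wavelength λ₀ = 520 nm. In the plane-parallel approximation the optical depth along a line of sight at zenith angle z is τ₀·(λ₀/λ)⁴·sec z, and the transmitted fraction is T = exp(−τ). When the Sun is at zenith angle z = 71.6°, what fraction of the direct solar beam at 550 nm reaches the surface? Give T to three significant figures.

0.749

sec 71.6° = 3.1681.
τ = 0.114 × (520/550)⁴ × 3.1681 = 0.114 × 0.7990 × 3.1681 = 0.2886.
T = exp(−0.2886) = 0.7493.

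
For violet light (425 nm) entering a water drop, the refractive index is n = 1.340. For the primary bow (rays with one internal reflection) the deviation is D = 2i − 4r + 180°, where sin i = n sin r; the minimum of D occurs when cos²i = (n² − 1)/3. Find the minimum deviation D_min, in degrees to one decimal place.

138.9°

cos²i = (1.79560 − 1)/3 = 0.26520; i = arccos(0.51498) = 59.004°.
sin r = sin 59.004°/1.340 = 0.63971; r = 39.770°.
D_min = 2·59.004° − 4·39.770° + 180° = 138.929°.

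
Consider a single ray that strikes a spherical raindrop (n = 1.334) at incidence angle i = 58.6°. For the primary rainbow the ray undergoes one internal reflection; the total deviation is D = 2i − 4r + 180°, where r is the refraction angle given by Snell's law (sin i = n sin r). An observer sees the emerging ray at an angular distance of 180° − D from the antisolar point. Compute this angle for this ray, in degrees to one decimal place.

sin r = sin 58.6° / 1.334 = 0.8536/1.334 = 0.6398; r = 39.78°.
D = 2·58.6° − 4·39.78° + 180° = 117.20° − 159.12° + 180° = 138.08°.
Angle from antisolar point = 180° − D = 41.92°.

41.9°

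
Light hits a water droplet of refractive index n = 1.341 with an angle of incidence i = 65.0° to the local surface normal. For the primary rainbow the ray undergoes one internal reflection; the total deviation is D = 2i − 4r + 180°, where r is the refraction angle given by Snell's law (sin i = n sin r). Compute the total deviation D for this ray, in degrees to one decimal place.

sin r = sin 65.0° / 1.341 = 0.9063/1.341 = 0.6758; r = 42.52°.
D = 2·65.0° − 4·42.52° + 180° = 130.00° − 170.08° + 180° = 139.92°.

139.9°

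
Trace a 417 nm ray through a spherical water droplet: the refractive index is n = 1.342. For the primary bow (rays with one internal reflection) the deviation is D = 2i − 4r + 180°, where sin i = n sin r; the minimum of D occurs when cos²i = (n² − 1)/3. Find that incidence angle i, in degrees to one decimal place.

cos²i = (1.342² − 1)/3 = (1.80096 − 1)/3 = 0.26699.
cos i = 0.51671, so i = 58.888°.

58.9°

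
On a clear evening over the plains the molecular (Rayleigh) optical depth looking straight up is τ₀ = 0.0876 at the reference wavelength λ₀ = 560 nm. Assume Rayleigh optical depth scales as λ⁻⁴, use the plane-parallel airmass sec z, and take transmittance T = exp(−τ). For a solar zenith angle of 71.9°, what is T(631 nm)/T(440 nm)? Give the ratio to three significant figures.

1.76

Airmass: sec 71.9° = 3.2188.
τ(631 nm) = 0.0876 × (560/631)⁴ × 3.2188 = 0.0876 × 0.6203 × 3.2188 = 0.1749.
τ(440 nm) = 0.0876 × (560/440)⁴ × 3.2188 = 0.0876 × 2.6239 × 3.2188 = 0.7398.
T(631)/T(440) = exp(τ_B − τ_A) = exp(0.5649) = 1.7593.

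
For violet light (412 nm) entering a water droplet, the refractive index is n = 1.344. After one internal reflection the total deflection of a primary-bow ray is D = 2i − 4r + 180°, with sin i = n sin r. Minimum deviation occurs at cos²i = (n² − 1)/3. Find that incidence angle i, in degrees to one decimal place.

58.8°

cos²i = (1.344² − 1)/3 = (1.80634 − 1)/3 = 0.26878.
cos i = 0.51844, so i = 58.772°.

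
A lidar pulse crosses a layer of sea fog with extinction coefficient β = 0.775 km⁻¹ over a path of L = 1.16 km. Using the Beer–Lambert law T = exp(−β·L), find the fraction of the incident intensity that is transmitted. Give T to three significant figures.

τ = β·L = 0.775 × 1.16 = 0.8990.
T = exp(−0.8990) = 0.4070.

0.407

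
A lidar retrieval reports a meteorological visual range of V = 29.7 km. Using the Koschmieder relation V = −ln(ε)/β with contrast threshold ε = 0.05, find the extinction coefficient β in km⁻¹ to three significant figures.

β = −ln(0.05) / V = 2.996 / 29.7 = 0.1009 km⁻¹.

0.101 km⁻¹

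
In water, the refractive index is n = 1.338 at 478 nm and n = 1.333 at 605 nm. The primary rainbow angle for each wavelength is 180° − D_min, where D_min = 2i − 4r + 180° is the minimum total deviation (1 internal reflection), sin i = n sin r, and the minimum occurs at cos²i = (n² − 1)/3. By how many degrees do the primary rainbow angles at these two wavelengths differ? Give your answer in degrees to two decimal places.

At 478 nm (n = 1.338): cos²i = 0.26341 → i = 59.120°, r = 39.899°, D_min = 138.643°, rainbow angle = 41.357°.
At 605 nm (n = 1.333): cos²i = 0.25896 → i = 59.410°, r = 40.225°, D_min = 137.922°, rainbow angle = 42.078°.
Angular width = |41.357° − 42.078°| = 0.722°.

0.72°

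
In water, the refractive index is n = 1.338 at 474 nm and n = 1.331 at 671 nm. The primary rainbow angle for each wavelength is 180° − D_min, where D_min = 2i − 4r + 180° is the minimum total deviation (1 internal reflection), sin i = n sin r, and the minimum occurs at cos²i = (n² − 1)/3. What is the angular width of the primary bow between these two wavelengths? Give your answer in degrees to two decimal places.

At 474 nm (n = 1.338): cos²i = 0.26341 → i = 59.120°, r = 39.899°, D_min = 138.643°, rainbow angle = 41.357°.
At 671 nm (n = 1.331): cos²i = 0.25719 → i = 59.527°, r = 40.356°, D_min = 137.630°, rainbow angle = 42.370°.
Angular width = |41.357° − 42.370°| = 1.013°.

1.01°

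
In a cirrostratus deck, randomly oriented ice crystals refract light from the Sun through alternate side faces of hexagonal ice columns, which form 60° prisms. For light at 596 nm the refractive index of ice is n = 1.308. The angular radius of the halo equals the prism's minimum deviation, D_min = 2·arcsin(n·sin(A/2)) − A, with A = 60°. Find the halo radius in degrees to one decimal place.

n·sin(A/2) = 1.308 × sin 30° = 1.308 × 0.5000 = 0.6540.
D_min = 2·arcsin(0.6540) − 60° = 2 × 40.844° − 60° = 21.688°.

21.7°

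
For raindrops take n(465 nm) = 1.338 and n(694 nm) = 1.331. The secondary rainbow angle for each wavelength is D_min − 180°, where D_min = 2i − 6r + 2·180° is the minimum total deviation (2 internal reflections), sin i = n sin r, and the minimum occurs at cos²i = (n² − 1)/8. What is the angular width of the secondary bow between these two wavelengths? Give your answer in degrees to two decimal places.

At 465 nm (n = 1.338): cos²i = 0.09878 → i = 71.682°, r = 45.195°, D_min = 232.193°, rainbow angle = 52.193°.
At 694 nm (n = 1.331): cos²i = 0.09645 → i = 71.907°, r = 45.575°, D_min = 230.365°, rainbow angle = 50.365°.
Angular width = |52.193° − 50.365°| = 1.828°.

1.83°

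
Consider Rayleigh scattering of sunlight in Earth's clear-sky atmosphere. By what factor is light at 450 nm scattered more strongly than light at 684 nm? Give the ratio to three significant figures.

Rayleigh scattering ∝ λ⁻⁴, so the ratio of coefficients is the inverse fourth power of the wavelength ratio.
σ(450)/σ(684) = (684/450)⁴ = (1.5200)⁴ = 5.338.

5.34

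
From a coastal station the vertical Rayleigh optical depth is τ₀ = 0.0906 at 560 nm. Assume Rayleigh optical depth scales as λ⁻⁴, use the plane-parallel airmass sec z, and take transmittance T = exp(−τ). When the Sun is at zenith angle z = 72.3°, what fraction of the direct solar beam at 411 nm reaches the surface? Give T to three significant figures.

sec 72.3° = 3.2891.
τ = 0.0906 × (560/411)⁴ × 3.2891 = 0.0906 × 3.4466 × 3.2891 = 1.0271.
T = exp(−1.0271) = 0.3581.

0.358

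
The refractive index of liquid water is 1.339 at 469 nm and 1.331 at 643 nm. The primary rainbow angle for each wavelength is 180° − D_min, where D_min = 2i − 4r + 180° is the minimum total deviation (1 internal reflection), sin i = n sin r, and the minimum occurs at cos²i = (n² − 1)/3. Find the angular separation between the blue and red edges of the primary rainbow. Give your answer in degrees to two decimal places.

1.16°

At 469 nm (n = 1.339): cos²i = 0.26431 → i = 59.062°, r = 39.834°, D_min = 138.786°, rainbow angle = 41.214°.
At 643 nm (n = 1.331): cos²i = 0.25719 → i = 59.527°, r = 40.356°, D_min = 137.630°, rainbow angle = 42.370°.
Angular width = |41.214° − 42.370°| = 1.156°.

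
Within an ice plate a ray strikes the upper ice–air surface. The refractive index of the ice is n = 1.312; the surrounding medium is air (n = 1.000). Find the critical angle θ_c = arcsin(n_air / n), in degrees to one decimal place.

sin θ_c = n_air / n = 1.000 / 1.312 = 0.7622.
θ_c = arcsin(0.7622) = 49.66°.

49.7°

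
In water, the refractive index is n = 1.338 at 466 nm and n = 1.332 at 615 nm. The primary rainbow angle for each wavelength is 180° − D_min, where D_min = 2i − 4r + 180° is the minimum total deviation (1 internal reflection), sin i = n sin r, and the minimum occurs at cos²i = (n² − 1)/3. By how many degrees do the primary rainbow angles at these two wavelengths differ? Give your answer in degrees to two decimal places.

At 466 nm (n = 1.338): cos²i = 0.26341 → i = 59.120°, r = 39.899°, D_min = 138.643°, rainbow angle = 41.357°.
At 615 nm (n = 1.332): cos²i = 0.25807 → i = 59.469°, r = 40.290°, D_min = 137.776°, rainbow angle = 42.224°.
Angular width = |41.357° − 42.224°| = 0.867°.

0.87°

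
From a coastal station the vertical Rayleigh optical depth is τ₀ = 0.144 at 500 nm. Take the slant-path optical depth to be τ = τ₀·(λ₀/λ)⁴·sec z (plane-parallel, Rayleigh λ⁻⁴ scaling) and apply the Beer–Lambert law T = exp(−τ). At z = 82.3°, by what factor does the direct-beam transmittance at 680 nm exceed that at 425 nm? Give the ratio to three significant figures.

Airmass: sec 82.3° = 7.4635.
τ(680 nm) = 0.144 × (500/680)⁴ × 7.4635 = 0.144 × 0.2923 × 7.4635 = 0.3142.
τ(425 nm) = 0.144 × (500/425)⁴ × 7.4635 = 0.144 × 1.9157 × 7.4635 = 2.0589.
T(680)/T(425) = exp(τ_B − τ_A) = exp(1.7447) = 5.7242.

5.72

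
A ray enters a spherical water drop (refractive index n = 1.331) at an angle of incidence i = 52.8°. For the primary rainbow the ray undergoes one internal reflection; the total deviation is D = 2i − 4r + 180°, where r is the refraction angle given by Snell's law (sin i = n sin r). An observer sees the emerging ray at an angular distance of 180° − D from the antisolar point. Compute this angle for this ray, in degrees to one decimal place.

sin r = sin 52.8° / 1.331 = 0.7965/1.331 = 0.5984; r = 36.76°.
D = 2·52.8° − 4·36.76° + 180° = 105.60° − 147.03° + 180° = 138.57°.
Angle from antisolar point = 180° − D = 41.43°.

41.4°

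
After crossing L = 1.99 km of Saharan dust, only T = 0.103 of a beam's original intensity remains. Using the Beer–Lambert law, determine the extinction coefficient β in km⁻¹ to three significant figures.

Beer–Lambert: T = exp(−βL) ⇒ β = −ln(T)/L = −ln(0.103)/1.99 = 2.2730/1.99 = 1.142 km⁻¹.

1.14 km⁻¹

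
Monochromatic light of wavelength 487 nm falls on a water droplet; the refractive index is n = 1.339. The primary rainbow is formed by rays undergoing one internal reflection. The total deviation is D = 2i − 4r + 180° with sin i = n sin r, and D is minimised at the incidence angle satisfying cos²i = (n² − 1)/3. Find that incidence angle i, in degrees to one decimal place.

59.1°

cos²i = (1.339² − 1)/3 = (1.79292 − 1)/3 = 0.26431.
cos i = 0.51411, so i = 59.062°.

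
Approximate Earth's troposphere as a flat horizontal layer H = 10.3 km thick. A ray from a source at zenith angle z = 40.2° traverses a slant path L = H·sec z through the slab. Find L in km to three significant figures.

sec z = 1/cos 40.2° = 1.3093.
L = 10.3 × 1.3093 = 13.485 km.

13.5 km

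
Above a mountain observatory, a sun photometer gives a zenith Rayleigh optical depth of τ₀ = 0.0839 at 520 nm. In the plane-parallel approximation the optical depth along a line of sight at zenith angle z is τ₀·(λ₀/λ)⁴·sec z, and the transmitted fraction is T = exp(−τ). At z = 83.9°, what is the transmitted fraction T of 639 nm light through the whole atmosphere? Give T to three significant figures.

0.707

sec 83.9° = 9.4105.
τ = 0.0839 × (520/639)⁴ × 9.4105 = 0.0839 × 0.4385 × 9.4105 = 0.3462.
T = exp(−0.3462) = 0.7073.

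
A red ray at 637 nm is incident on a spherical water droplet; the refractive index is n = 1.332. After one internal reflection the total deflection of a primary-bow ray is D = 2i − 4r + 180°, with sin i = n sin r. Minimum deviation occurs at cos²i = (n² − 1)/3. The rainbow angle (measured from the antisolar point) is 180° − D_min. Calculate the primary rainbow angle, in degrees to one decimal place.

cos²i = (1.77422 − 1)/3 = 0.25807; i = arccos(0.50801) = 59.469°.
sin r = sin 59.469°/1.332 = 0.64666; r = 40.290°.
D_min = 2·59.469° − 4·40.290° + 180° = 137.776°.
Rainbow angle = 180° − D_min = 42.224°.

42.2°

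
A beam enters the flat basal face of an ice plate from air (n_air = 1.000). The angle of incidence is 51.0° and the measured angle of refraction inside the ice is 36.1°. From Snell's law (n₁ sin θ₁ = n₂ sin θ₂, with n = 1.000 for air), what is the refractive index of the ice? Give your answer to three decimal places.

1.319

n = sin θ_i / sin θ_r = sin 51.0° / sin 36.1° = 0.7771 / 0.5892 = 1.3190.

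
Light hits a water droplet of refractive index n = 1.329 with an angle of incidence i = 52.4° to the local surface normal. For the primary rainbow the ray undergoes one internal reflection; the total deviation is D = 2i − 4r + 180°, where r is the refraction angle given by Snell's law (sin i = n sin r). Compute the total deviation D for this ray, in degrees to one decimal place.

138.4°

sin r = sin 52.4° / 1.329 = 0.7923/1.329 = 0.5962; r = 36.59°.
D = 2·52.4° − 4·36.59° + 180° = 104.80° − 146.38° + 180° = 138.42°.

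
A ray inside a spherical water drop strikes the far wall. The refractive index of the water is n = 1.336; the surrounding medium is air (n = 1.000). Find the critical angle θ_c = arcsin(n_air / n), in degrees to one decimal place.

sin θ_c = n_air / n = 1.000 / 1.336 = 0.7485.
θ_c = arcsin(0.7485) = 48.46°.

48.5°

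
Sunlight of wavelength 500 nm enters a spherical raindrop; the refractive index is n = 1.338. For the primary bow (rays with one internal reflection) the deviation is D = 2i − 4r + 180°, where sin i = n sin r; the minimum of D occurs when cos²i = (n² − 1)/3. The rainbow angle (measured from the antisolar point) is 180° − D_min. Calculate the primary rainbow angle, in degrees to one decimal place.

41.4°

cos²i = (1.79024 − 1)/3 = 0.26341; i = arccos(0.51324) = 59.120°.
sin r = sin 59.120°/1.338 = 0.64144; r = 39.899°.
D_min = 2·59.120° − 4·39.899° + 180° = 138.643°.
Rainbow angle = 180° − D_min = 41.357°.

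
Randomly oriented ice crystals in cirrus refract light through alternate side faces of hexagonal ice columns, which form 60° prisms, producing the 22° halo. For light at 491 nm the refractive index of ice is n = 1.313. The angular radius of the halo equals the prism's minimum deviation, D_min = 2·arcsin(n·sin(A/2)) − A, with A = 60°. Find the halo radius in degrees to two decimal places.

22.07°

n·sin(A/2) = 1.313 × sin 30° = 1.313 × 0.5000 = 0.6565.
D_min = 2·arcsin(0.6565) − 60° = 2 × 41.033° − 60° = 22.067°.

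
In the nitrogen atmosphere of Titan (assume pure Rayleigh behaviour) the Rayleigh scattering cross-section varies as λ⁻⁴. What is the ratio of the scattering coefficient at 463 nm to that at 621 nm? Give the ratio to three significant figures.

3.24

Rayleigh scattering ∝ λ⁻⁴, so the ratio of coefficients is the inverse fourth power of the wavelength ratio.
σ(463)/σ(621) = (621/463)⁴ = (1.3413)⁴ = 3.236.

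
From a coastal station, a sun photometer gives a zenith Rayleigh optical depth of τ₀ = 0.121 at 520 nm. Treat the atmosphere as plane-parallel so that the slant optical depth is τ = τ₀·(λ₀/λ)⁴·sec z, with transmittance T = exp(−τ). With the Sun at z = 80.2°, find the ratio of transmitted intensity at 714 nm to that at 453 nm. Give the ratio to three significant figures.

Airmass: sec 80.2° = 5.8751.
τ(714 nm) = 0.121 × (520/714)⁴ × 5.8751 = 0.121 × 0.2813 × 5.8751 = 0.2000.
τ(453 nm) = 0.121 × (520/453)⁴ × 5.8751 = 0.121 × 1.7363 × 5.8751 = 1.2343.
T(714)/T(453) = exp(τ_B − τ_A) = exp(1.0343) = 2.8132.

2.81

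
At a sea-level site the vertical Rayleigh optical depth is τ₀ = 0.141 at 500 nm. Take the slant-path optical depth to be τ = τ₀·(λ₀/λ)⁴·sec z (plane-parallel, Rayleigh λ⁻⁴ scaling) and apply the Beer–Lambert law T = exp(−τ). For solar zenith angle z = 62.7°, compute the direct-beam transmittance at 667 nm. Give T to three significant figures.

0.907

sec 62.7° = 2.1803.
τ = 0.141 × (500/667)⁴ × 2.1803 = 0.141 × 0.3158 × 2.1803 = 0.0971.
T = exp(−0.0971) = 0.9075.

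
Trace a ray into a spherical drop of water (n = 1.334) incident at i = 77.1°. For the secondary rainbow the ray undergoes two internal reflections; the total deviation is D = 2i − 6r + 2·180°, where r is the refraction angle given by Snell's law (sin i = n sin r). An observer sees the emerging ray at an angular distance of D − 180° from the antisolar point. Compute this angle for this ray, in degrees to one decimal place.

sin r = sin 77.1° / 1.334 = 0.9748/1.334 = 0.7307; r = 46.95°.
D = 2·77.1° − 6·46.95° + 2·180° = 154.20° − 281.67° + 360° = 232.53°.
Angle from antisolar point = D − 180° = 52.53°.

52.5°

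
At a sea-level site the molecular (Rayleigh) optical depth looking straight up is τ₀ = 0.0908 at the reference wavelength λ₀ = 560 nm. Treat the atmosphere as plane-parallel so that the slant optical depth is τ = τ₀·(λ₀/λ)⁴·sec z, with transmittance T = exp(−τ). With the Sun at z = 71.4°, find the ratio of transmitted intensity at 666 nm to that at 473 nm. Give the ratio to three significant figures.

1.52

Airmass: sec 71.4° = 3.1352.
τ(666 nm) = 0.0908 × (560/666)⁴ × 3.1352 = 0.0908 × 0.4999 × 3.1352 = 0.1423.
τ(473 nm) = 0.0908 × (560/473)⁴ × 3.1352 = 0.0908 × 1.9648 × 3.1352 = 0.5593.
T(666)/T(473) = exp(τ_B − τ_A) = exp(0.4170) = 1.5174.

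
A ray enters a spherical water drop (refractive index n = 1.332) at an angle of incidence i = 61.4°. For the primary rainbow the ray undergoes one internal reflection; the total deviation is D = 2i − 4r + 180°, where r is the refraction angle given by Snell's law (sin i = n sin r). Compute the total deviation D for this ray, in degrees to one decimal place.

137.9°

sin r = sin 61.4° / 1.332 = 0.8780/1.332 = 0.6591; r = 41.23°.
D = 2·61.4° − 4·41.23° + 180° = 122.80° − 164.94° + 180° = 137.86°.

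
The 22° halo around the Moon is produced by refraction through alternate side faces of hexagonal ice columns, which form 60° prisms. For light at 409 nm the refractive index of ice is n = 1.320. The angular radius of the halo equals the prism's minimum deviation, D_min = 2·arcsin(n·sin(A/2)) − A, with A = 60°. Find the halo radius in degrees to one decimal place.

22.6°

n·sin(A/2) = 1.320 × sin 30° = 1.320 × 0.5000 = 0.6600.
D_min = 2·arcsin(0.6600) − 60° = 2 × 41.300° − 60° = 22.600°.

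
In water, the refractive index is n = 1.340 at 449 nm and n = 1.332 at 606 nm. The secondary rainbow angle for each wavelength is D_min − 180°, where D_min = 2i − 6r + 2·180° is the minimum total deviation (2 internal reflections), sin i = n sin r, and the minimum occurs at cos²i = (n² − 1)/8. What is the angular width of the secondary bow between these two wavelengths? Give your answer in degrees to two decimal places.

At 449 nm (n = 1.340): cos²i = 0.09945 → i = 71.618°, r = 45.088°, D_min = 232.709°, rainbow angle = 52.709°.
At 606 nm (n = 1.332): cos²i = 0.09678 → i = 71.875°, r = 45.520°, D_min = 230.628°, rainbow angle = 50.628°.
Angular width = |52.709° − 50.628°| = 2.080°.

2.08°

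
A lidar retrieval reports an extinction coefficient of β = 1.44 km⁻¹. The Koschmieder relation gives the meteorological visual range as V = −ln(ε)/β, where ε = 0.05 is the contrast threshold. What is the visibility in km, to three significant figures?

V = −ln(0.05) / 1.44 = 2.996 / 1.44 = 2.0804 km.

2.08 km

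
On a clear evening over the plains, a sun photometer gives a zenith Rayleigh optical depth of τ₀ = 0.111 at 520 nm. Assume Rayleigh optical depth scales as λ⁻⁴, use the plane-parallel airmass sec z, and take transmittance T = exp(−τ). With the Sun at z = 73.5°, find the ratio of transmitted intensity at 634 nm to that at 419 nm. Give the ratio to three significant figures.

Airmass: sec 73.5° = 3.5209.
τ(634 nm) = 0.111 × (520/634)⁴ × 3.5209 = 0.111 × 0.4525 × 3.5209 = 0.1769.
τ(419 nm) = 0.111 × (520/419)⁴ × 3.5209 = 0.111 × 2.3722 × 3.5209 = 0.9271.
T(634)/T(419) = exp(τ_B − τ_A) = exp(0.7503) = 2.1176.

2.12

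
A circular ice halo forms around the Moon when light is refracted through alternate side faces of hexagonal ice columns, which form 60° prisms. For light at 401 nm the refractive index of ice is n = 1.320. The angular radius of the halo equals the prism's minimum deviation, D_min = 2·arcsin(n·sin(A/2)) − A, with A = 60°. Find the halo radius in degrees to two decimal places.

n·sin(A/2) = 1.320 × sin 30° = 1.320 × 0.5000 = 0.6600.
D_min = 2·arcsin(0.6600) − 60° = 2 × 41.300° − 60° = 22.600°.

22.60°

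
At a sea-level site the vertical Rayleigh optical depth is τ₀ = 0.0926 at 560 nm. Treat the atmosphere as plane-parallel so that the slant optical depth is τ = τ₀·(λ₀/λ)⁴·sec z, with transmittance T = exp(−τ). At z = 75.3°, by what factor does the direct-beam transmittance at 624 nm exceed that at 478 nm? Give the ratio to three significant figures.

1.57

Airmass: sec 75.3° = 3.9408.
τ(624 nm) = 0.0926 × (560/624)⁴ × 3.9408 = 0.0926 × 0.6487 × 3.9408 = 0.2367.
τ(478 nm) = 0.0926 × (560/478)⁴ × 3.9408 = 0.0926 × 1.8838 × 3.9408 = 0.6874.
T(624)/T(478) = exp(τ_B − τ_A) = exp(0.4507) = 1.5695.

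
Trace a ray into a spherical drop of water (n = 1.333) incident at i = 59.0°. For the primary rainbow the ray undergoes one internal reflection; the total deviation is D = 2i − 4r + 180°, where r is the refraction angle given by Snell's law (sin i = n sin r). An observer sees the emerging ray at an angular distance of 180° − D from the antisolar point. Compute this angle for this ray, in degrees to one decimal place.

sin r = sin 59.0° / 1.333 = 0.8572/1.333 = 0.6430; r = 40.02°.
D = 2·59.0° − 4·40.02° + 180° = 118.00° − 160.07° + 180° = 137.93°.
Angle from antisolar point = 180° − D = 42.07°.

42.1°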